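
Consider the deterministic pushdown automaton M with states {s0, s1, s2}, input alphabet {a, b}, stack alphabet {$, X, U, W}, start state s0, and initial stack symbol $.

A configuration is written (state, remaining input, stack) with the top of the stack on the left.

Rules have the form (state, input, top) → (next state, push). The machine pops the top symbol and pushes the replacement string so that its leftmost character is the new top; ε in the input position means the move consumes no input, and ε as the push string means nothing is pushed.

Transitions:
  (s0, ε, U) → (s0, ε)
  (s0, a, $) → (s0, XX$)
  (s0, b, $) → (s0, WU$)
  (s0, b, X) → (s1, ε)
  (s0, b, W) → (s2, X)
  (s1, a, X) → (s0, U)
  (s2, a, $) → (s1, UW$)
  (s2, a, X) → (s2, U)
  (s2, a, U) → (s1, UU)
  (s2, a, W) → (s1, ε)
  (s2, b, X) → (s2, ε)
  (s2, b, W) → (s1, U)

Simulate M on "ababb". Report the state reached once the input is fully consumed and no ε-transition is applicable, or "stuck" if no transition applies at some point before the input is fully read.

(s0, ababb, $)
  read a, top $: go to s0, push XX$ → (s0, babb, XX$)
  read b, top X: go to s1, push ε → (s1, abb, X$)
  read a, top X: go to s0, push U → (s0, bb, U$)
  ε-move, top U: go to s0, push ε → (s0, bb, $)
  read b, top $: go to s0, push WU$ → (s0, b, WU$)
  read b, top W: go to s2, push X → (s2, ε, XU$)
All input consumed; M is in state s2.

s2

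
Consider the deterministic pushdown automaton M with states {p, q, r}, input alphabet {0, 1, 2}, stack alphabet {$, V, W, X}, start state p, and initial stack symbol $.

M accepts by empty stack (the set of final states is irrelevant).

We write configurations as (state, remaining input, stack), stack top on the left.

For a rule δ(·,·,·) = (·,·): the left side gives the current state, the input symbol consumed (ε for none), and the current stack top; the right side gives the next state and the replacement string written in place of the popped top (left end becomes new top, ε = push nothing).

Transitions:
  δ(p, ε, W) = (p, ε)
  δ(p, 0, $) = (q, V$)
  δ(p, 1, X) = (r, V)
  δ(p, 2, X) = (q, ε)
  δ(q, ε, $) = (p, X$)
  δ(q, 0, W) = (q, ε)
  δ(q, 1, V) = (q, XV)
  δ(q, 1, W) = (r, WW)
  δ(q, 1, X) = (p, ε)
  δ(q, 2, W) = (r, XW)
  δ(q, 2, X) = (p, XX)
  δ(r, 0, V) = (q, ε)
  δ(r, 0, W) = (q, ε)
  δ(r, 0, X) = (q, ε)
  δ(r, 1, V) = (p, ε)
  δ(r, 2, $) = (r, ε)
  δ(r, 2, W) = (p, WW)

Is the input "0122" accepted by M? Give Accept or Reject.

(p, 0122, $) ⊢ (q, 122, V$) ⊢ (q, 22, XV$) ⊢ (p, 2, XXV$) ⊢ (q, ε, XV$)
All input consumed; stack is XV$, not empty, and no further ε-move applies.

Reject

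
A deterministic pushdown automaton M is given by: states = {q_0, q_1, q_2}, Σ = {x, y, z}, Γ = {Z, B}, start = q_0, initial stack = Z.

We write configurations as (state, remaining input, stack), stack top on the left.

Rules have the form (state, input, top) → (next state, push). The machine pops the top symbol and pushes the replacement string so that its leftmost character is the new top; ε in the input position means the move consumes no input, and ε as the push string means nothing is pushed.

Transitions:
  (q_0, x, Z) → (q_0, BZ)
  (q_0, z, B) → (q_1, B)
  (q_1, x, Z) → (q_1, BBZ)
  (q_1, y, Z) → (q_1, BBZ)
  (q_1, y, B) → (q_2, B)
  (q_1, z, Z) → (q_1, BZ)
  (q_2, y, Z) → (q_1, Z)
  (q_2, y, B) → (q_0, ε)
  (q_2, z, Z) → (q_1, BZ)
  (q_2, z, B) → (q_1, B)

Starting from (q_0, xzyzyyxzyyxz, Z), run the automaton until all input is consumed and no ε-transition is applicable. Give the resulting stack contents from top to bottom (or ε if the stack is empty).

(q_0, xzyzyyxzyyxz, Z) ⊢ (q_0, zyzyyxzyyxz, BZ) ⊢ (q_1, yzyyxzyyxz, BZ) ⊢ (q_2, zyyxzyyxz, BZ) ⊢ (q_1, yyxzyyxz, BZ) ⊢ (q_2, yxzyyxz, BZ) ⊢ (q_0, xzyyxz, Z) ⊢ (q_0, zyyxz, BZ) ⊢ (q_1, yyxz, BZ) ⊢ (q_2, yxz, BZ) ⊢ (q_0, xz, Z) ⊢ (q_0, z, BZ) ⊢ (q_1, ε, BZ)
All input consumed in state q_1 with stack BZ.

BZ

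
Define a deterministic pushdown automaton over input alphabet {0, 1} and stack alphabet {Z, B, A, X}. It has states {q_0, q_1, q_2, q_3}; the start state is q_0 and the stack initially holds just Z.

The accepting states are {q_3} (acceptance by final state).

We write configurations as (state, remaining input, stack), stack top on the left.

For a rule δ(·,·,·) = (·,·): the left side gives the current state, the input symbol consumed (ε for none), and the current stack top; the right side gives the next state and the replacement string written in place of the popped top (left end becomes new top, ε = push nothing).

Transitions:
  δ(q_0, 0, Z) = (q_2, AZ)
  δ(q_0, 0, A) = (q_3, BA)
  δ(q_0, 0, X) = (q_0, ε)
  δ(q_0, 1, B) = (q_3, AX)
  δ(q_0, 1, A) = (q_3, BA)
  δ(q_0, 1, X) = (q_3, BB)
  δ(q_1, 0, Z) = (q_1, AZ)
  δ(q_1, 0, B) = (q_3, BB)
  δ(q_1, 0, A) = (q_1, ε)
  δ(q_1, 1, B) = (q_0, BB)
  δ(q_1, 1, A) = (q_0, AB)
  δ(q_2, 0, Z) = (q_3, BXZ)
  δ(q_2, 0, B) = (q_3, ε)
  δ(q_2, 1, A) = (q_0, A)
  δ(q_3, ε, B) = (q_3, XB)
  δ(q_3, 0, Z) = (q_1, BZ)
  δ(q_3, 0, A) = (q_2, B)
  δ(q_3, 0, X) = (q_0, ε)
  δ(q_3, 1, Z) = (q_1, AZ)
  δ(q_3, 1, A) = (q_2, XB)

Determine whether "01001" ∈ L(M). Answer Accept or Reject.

(q_0, 01001, Z)
  read 0, top Z: go to q_2, push AZ → (q_2, 1001, AZ)
  read 1, top A: go to q_0, push A → (q_0, 001, AZ)
  read 0, top A: go to q_3, push BA → (q_3, 01, BAZ)
  ε-move, top B: go to q_3, push XB → (q_3, 01, XBAZ)
  read 0, top X: go to q_0, push ε → (q_0, 1, BAZ)
  read 1, top B: go to q_3, push AX → (q_3, ε, AXAZ)
All input consumed; state q_3 ∈ F.

Accept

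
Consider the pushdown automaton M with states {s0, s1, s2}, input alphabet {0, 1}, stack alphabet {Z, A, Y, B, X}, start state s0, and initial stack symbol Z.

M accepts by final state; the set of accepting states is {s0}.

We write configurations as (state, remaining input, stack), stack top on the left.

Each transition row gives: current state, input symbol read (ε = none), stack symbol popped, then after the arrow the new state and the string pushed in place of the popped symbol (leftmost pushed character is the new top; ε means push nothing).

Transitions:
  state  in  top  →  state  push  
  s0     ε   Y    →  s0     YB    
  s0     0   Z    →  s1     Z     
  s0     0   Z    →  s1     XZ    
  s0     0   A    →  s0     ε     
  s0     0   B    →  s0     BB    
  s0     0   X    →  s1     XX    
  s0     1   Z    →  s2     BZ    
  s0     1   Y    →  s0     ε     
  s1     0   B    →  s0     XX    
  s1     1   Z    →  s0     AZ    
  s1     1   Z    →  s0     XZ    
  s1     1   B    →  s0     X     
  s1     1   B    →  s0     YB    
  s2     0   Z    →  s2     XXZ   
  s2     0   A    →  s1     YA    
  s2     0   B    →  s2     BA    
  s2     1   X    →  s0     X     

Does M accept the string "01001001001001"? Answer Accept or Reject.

Accept

One accepting computation: (s0, 01001001001001, Z) ⊢ (s1, 1001001001001, Z) ⊢ (s0, 001001001001, AZ) ⊢ (s0, 01001001001, Z) ⊢ (s1, 1001001001, Z) ⊢ (s0, 001001001, AZ) ⊢ (s0, 01001001, Z) ⊢ (s1, 1001001, Z) ⊢ (s0, 001001, AZ) ⊢ (s0, 01001, Z) ⊢ (s1, 1001, Z) ⊢ (s0, 001, AZ) ⊢ (s0, 01, Z) ⊢ (s1, 1, Z) ⊢ (s0, ε, AZ)
All input consumed and state s0 ∈ F.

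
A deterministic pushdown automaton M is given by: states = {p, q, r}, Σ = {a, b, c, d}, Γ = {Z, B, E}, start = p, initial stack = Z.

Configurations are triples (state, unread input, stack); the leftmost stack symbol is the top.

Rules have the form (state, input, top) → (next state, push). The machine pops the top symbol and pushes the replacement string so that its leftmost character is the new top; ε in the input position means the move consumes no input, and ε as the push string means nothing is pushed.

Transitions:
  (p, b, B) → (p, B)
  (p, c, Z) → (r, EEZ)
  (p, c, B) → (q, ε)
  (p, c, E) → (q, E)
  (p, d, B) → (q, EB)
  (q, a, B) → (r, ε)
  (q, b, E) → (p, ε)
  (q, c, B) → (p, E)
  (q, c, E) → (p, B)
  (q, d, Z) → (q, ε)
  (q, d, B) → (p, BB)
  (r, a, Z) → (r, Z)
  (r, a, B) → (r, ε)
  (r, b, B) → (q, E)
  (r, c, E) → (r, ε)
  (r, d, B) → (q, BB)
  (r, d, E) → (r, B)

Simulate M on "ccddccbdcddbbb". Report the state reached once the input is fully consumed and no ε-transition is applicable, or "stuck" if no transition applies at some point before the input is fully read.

stuck

(p, ccddccbdcddbbb, Z)
  read c, top Z: go to r, push EEZ → (r, cddccbdcddbbb, EEZ)
  read c, top E: go to r, push ε → (r, ddccbdcddbbb, EZ)
  read d, top E: go to r, push B → (r, dccbdcddbbb, BZ)
  read d, top B: go to q, push BB → (q, ccbdcddbbb, BBZ)
  read c, top B: go to p, push E → (p, cbdcddbbb, EBZ)
  read c, top E: go to q, push E → (q, bdcddbbb, EBZ)
  read b, top E: go to p, push ε → (p, dcddbbb, BZ)
  read d, top B: go to q, push EB → (q, cddbbb, EBZ)
  read c, top E: go to p, push B → (p, ddbbb, BBZ)
  read d, top B: go to q, push EB → (q, dbbb, EBBZ)
No transition for (q, d, top E); M blocks with input dbbb remaining.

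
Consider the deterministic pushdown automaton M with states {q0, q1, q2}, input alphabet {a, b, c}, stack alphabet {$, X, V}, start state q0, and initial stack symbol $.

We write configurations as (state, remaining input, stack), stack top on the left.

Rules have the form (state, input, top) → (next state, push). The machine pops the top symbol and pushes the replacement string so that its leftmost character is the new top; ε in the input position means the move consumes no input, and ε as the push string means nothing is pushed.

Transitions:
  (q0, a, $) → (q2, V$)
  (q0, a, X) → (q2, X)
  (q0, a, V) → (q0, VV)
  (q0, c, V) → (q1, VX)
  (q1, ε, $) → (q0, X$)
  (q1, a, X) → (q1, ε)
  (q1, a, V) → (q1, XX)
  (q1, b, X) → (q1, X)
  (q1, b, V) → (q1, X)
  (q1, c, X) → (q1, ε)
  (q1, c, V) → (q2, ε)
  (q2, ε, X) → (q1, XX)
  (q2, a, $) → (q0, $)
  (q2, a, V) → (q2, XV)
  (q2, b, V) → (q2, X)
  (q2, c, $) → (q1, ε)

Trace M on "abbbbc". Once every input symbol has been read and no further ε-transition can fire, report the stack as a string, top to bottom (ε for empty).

(q0, abbbbc, $)
  read a, top $: go to q2, push V$ → (q2, bbbbc, V$)
  read b, top V: go to q2, push X → (q2, bbbc, X$)
  ε-move, top X: go to q1, push XX → (q1, bbbc, XX$)
  read b, top X: go to q1, push X → (q1, bbc, XX$)
  read b, top X: go to q1, push X → (q1, bc, XX$)
  read b, top X: go to q1, push X → (q1, c, XX$)
  read c, top X: go to q1, push ε → (q1, ε, X$)
All input consumed in state q1 with stack X$.

X$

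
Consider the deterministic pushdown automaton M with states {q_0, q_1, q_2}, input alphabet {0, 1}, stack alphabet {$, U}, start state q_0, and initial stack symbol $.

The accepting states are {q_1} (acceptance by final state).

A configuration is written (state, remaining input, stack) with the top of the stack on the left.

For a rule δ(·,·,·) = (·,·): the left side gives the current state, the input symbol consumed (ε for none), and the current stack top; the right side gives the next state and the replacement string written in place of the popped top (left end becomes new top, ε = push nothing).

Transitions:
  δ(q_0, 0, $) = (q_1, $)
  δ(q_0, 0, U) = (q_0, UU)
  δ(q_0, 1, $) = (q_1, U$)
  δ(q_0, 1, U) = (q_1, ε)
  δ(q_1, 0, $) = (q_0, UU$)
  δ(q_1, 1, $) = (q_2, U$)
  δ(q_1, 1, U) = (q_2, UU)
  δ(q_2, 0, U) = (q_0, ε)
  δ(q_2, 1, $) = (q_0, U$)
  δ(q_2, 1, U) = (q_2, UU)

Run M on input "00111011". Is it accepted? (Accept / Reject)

(q_0, 00111011, $)
  read 0, top $: go to q_1, push $ → (q_1, 0111011, $)
  read 0, top $: go to q_0, push UU$ → (q_0, 111011, UU$)
  read 1, top U: go to q_1, push ε → (q_1, 11011, U$)
  read 1, top U: go to q_2, push UU → (q_2, 1011, UU$)
  read 1, top U: go to q_2, push UU → (q_2, 011, UUU$)
  read 0, top U: go to q_0, push ε → (q_0, 11, UU$)
  read 1, top U: go to q_1, push ε → (q_1, 1, U$)
  read 1, top U: go to q_2, push UU → (q_2, ε, UU$)
All input consumed; state q_2 ∉ F and no further ε-move applies.

Reject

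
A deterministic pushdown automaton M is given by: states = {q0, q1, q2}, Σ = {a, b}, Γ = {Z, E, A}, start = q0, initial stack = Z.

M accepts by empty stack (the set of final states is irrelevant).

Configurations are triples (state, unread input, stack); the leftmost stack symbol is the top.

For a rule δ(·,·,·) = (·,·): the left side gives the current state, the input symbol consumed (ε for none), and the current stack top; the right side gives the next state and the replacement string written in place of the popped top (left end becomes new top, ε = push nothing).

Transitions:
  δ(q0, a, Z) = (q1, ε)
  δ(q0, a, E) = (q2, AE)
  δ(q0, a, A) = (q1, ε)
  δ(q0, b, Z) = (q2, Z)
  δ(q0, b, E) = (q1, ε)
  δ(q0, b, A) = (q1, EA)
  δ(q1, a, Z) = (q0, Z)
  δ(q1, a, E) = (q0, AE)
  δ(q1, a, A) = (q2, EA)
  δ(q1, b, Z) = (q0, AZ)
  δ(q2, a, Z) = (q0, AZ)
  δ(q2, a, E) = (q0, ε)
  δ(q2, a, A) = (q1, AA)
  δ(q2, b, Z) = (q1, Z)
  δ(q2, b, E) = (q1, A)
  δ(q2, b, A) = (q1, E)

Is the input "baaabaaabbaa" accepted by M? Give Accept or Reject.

Accept

(q0, baaabaaabbaa, Z)
  read b, top Z: go to q2, push Z → (q2, aaabaaabbaa, Z)
  read a, top Z: go to q0, push AZ → (q0, aabaaabbaa, AZ)
  read a, top A: go to q1, push ε → (q1, abaaabbaa, Z)
  read a, top Z: go to q0, push Z → (q0, baaabbaa, Z)
  read b, top Z: go to q2, push Z → (q2, aaabbaa, Z)
  read a, top Z: go to q0, push AZ → (q0, aabbaa, AZ)
  read a, top A: go to q1, push ε → (q1, abbaa, Z)
  read a, top Z: go to q0, push Z → (q0, bbaa, Z)
  read b, top Z: go to q2, push Z → (q2, baa, Z)
  read b, top Z: go to q1, push Z → (q1, aa, Z)
  read a, top Z: go to q0, push Z → (q0, a, Z)
  read a, top Z: go to q1, push ε → (q1, ε, ε)
All input consumed and the stack is empty.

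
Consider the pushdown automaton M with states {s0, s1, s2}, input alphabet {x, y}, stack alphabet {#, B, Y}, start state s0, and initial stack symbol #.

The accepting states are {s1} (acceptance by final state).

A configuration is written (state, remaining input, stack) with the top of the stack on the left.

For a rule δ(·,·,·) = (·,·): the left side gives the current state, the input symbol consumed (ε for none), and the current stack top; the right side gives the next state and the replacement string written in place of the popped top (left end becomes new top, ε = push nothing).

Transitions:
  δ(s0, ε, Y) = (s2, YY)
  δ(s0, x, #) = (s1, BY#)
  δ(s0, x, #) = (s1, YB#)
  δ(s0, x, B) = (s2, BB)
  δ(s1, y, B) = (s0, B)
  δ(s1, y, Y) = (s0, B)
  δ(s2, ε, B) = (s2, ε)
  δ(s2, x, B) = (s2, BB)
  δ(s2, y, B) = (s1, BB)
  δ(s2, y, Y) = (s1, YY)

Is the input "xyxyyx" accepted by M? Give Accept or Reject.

No computation consumes all input and reaches a final state.

Reject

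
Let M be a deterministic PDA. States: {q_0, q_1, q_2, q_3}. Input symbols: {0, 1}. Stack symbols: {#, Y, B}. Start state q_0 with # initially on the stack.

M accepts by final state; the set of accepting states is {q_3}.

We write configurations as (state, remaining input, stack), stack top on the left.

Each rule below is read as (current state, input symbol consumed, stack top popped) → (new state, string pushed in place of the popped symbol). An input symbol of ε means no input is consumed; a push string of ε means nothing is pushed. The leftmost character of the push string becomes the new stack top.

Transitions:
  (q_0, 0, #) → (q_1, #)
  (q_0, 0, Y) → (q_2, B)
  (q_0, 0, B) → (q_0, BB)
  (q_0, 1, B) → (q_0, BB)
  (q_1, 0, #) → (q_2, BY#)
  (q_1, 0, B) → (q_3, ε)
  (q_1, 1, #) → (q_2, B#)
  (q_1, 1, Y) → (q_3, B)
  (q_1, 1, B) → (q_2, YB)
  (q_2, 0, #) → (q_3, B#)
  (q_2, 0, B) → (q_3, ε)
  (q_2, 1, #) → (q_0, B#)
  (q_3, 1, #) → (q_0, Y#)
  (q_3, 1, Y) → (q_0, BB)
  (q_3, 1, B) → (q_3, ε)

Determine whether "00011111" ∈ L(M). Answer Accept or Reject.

(q_0, 00011111, #)
  read 0, top #: go to q_1, push # → (q_1, 0011111, #)
  read 0, top #: go to q_2, push BY# → (q_2, 011111, BY#)
  read 0, top B: go to q_3, push ε → (q_3, 11111, Y#)
  read 1, top Y: go to q_0, push BB → (q_0, 1111, BB#)
  read 1, top B: go to q_0, push BB → (q_0, 111, BBB#)
  read 1, top B: go to q_0, push BB → (q_0, 11, BBBB#)
  read 1, top B: go to q_0, push BB → (q_0, 1, BBBBB#)
  read 1, top B: go to q_0, push BB → (q_0, ε, BBBBBB#)
All input consumed; state q_0 ∉ F and no further ε-move applies.

Reject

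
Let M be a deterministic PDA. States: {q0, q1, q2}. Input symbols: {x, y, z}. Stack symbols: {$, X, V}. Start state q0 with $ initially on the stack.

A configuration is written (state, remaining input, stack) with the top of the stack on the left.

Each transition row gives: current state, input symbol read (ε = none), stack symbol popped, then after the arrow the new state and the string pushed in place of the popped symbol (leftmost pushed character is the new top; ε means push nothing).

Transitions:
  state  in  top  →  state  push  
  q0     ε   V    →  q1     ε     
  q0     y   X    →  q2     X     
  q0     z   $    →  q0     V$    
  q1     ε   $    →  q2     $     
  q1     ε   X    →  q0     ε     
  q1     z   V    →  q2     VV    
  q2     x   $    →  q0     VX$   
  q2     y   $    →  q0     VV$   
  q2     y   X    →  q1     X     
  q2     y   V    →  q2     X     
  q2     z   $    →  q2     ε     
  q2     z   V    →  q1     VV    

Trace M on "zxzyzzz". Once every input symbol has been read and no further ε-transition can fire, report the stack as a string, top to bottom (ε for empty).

(q0, zxzyzzz, $)
  read z, top $: go to q0, push V$ → (q0, xzyzzz, V$)
  ε-move, top V: go to q1, push ε → (q1, xzyzzz, $)
  ε-move, top $: go to q2, push $ → (q2, xzyzzz, $)
  read x, top $: go to q0, push VX$ → (q0, zyzzz, VX$)
  ε-move, top V: go to q1, push ε → (q1, zyzzz, X$)
  ε-move, top X: go to q0, push ε → (q0, zyzzz, $)
  read z, top $: go to q0, push V$ → (q0, yzzz, V$)
  ε-move, top V: go to q1, push ε → (q1, yzzz, $)
  ε-move, top $: go to q2, push $ → (q2, yzzz, $)
  read y, top $: go to q0, push VV$ → (q0, zzz, VV$)
  ε-move, top V: go to q1, push ε → (q1, zzz, V$)
  read z, top V: go to q2, push VV → (q2, zz, VV$)
  read z, top V: go to q1, push VV → (q1, z, VVV$)
  read z, top V: go to q2, push VV → (q2, ε, VVVV$)
All input consumed in state q2 with stack VVVV$.

VVVV$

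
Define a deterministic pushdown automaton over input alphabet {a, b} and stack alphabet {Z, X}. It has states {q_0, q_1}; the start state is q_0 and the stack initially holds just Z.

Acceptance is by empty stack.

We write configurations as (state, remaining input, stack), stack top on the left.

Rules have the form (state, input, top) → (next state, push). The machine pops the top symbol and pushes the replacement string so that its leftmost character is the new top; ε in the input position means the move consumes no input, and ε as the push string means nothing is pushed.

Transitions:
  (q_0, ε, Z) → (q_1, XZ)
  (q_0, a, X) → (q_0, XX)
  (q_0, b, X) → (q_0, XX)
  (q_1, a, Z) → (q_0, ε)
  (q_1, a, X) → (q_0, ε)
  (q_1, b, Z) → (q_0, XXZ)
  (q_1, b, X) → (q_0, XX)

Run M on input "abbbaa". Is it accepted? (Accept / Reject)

Reject

(q_0, abbbaa, Z) ⊢ (q_1, abbbaa, XZ) ⊢ (q_0, bbbaa, Z) ⊢ (q_1, bbbaa, XZ) ⊢ (q_0, bbaa, XXZ) ⊢ (q_0, baa, XXXZ) ⊢ (q_0, aa, XXXXZ) ⊢ (q_0, a, XXXXXZ) ⊢ (q_0, ε, XXXXXXZ)
All input consumed; stack is XXXXXXZ, not empty, and no further ε-move applies.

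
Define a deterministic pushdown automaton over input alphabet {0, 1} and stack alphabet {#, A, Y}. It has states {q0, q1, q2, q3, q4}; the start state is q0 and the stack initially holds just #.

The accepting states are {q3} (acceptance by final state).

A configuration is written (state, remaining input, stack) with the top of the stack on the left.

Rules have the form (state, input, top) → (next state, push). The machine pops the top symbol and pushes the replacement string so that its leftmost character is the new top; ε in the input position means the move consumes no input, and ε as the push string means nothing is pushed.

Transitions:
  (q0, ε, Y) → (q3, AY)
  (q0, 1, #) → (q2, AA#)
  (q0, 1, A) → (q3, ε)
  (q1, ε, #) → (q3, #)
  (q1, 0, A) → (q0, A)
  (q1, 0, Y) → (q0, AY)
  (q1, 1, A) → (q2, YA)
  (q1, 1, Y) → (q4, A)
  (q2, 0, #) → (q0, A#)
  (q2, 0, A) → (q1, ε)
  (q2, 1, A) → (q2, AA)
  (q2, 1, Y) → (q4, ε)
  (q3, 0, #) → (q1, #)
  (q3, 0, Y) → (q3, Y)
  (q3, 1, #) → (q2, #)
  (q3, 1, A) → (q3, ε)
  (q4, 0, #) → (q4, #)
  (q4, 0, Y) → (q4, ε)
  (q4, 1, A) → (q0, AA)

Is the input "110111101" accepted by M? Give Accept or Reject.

Reject

(q0, 110111101, #)
  read 1, top #: go to q2, push AA# → (q2, 10111101, AA#)
  read 1, top A: go to q2, push AA → (q2, 0111101, AAA#)
  read 0, top A: go to q1, push ε → (q1, 111101, AA#)
  read 1, top A: go to q2, push YA → (q2, 11101, YAA#)
  read 1, top Y: go to q4, push ε → (q4, 1101, AA#)
  read 1, top A: go to q0, push AA → (q0, 101, AAA#)
  read 1, top A: go to q3, push ε → (q3, 01, AA#)
No transition applies at (q3, 01, AA#); input not fully consumed.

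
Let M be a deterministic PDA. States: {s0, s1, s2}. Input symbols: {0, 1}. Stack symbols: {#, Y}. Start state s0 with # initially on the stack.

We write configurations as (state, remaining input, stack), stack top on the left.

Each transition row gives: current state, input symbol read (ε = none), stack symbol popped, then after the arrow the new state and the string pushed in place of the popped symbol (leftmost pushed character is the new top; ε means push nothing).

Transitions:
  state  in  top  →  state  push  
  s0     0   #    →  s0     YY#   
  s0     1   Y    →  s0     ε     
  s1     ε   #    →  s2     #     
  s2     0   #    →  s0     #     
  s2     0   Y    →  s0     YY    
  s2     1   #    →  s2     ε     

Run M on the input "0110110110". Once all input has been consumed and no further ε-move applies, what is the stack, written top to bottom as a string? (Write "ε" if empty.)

(s0, 0110110110, #)
  read 0, top #: go to s0, push YY# → (s0, 110110110, YY#)
  read 1, top Y: go to s0, push ε → (s0, 10110110, Y#)
  read 1, top Y: go to s0, push ε → (s0, 0110110, #)
  read 0, top #: go to s0, push YY# → (s0, 110110, YY#)
  read 1, top Y: go to s0, push ε → (s0, 10110, Y#)
  read 1, top Y: go to s0, push ε → (s0, 0110, #)
  read 0, top #: go to s0, push YY# → (s0, 110, YY#)
  read 1, top Y: go to s0, push ε → (s0, 10, Y#)
  read 1, top Y: go to s0, push ε → (s0, 0, #)
  read 0, top #: go to s0, push YY# → (s0, ε, YY#)
All input consumed in state s0 with stack YY#.

YY#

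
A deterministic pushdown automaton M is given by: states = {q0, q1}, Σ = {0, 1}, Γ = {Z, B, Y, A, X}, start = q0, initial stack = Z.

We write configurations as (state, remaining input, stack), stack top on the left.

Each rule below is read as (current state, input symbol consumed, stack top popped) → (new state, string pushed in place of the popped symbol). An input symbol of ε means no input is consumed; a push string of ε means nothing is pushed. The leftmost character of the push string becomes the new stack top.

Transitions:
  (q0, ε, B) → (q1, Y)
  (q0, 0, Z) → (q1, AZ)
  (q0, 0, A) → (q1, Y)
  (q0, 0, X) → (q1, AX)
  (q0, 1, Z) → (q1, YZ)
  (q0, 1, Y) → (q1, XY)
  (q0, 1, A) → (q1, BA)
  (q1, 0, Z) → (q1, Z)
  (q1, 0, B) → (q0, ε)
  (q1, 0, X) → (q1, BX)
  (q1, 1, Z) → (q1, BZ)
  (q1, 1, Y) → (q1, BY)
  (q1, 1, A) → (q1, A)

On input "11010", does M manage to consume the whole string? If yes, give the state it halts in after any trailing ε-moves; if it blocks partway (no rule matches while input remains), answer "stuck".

q1

(q0, 11010, Z)
  read 1, top Z: go to q1, push YZ → (q1, 1010, YZ)
  read 1, top Y: go to q1, push BY → (q1, 010, BYZ)
  read 0, top B: go to q0, push ε → (q0, 10, YZ)
  read 1, top Y: go to q1, push XY → (q1, 0, XYZ)
  read 0, top X: go to q1, push BX → (q1, ε, BXYZ)
All input consumed; M is in state q1.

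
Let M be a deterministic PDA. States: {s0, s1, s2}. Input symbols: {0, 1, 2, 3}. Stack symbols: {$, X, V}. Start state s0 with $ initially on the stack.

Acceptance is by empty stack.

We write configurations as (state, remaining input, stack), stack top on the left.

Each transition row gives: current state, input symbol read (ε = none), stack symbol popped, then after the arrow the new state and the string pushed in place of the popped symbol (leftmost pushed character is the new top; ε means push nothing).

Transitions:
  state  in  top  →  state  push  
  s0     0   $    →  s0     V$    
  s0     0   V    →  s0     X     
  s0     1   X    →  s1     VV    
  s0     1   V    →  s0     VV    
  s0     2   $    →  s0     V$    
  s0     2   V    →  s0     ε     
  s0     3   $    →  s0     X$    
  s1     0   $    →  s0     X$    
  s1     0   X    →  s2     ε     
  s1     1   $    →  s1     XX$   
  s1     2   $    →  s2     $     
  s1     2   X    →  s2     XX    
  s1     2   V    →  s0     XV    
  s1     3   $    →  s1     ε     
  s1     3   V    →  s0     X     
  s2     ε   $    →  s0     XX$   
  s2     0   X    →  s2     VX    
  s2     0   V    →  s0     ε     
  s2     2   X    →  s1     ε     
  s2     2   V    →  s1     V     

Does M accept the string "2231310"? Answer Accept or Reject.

(s0, 2231310, $)
  read 2, top $: go to s0, push V$ → (s0, 231310, V$)
  read 2, top V: go to s0, push ε → (s0, 31310, $)
  read 3, top $: go to s0, push X$ → (s0, 1310, X$)
  read 1, top X: go to s1, push VV → (s1, 310, VV$)
  read 3, top V: go to s0, push X → (s0, 10, XV$)
  read 1, top X: go to s1, push VV → (s1, 0, VVV$)
No transition applies at (s1, 0, VVV$); input not fully consumed.

Reject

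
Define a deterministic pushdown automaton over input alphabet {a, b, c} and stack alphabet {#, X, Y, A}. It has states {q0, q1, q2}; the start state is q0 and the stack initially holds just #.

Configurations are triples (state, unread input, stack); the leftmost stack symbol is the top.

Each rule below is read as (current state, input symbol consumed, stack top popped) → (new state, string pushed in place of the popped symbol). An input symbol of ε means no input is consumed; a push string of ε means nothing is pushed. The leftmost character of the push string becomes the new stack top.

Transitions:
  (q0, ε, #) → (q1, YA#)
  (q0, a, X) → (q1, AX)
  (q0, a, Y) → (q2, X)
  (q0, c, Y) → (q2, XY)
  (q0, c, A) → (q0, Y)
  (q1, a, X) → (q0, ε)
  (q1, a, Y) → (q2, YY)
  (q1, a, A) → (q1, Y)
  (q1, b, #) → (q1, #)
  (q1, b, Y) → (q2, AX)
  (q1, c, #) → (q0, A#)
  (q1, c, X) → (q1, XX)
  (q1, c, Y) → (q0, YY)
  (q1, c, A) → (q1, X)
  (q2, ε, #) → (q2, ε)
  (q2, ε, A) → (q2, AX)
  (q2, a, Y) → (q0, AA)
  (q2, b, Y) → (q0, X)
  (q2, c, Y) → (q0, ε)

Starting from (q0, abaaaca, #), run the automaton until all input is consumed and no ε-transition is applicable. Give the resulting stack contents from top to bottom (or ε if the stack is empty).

(q0, abaaaca, #)
  ε-move, top #: go to q1, push YA# → (q1, abaaaca, YA#)
  read a, top Y: go to q2, push YY → (q2, baaaca, YYA#)
  read b, top Y: go to q0, push X → (q0, aaaca, XYA#)
  read a, top X: go to q1, push AX → (q1, aaca, AXYA#)
  read a, top A: go to q1, push Y → (q1, aca, YXYA#)
  read a, top Y: go to q2, push YY → (q2, ca, YYXYA#)
  read c, top Y: go to q0, push ε → (q0, a, YXYA#)
  read a, top Y: go to q2, push X → (q2, ε, XXYA#)
All input consumed in state q2 with stack XXYA#.

XXYA#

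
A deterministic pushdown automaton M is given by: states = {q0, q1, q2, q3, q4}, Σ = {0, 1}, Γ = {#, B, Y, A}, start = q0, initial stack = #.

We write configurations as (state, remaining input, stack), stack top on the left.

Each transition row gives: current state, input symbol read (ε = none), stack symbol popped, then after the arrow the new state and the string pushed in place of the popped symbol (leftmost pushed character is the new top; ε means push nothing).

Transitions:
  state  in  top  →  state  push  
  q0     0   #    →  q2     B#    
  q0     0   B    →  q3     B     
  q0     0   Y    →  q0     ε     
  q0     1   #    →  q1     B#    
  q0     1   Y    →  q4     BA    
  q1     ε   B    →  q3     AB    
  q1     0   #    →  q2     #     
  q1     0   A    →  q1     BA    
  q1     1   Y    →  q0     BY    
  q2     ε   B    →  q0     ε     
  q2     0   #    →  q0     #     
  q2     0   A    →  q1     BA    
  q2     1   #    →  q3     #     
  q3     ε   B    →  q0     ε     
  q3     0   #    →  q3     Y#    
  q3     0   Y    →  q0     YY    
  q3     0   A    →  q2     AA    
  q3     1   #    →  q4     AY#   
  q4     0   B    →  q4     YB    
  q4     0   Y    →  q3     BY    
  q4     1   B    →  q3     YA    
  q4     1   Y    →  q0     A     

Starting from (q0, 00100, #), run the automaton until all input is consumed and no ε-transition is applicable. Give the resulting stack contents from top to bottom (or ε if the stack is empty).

(q0, 00100, #) ⊢ (q2, 0100, B#) ⊢ (q0, 0100, #) ⊢ (q2, 100, B#) ⊢ (q0, 100, #) ⊢ (q1, 00, B#) ⊢ (q3, 00, AB#) ⊢ (q2, 0, AAB#) ⊢ (q1, ε, BAAB#) ⊢ (q3, ε, ABAAB#)
All input consumed in state q3 with stack ABAAB#.

ABAAB#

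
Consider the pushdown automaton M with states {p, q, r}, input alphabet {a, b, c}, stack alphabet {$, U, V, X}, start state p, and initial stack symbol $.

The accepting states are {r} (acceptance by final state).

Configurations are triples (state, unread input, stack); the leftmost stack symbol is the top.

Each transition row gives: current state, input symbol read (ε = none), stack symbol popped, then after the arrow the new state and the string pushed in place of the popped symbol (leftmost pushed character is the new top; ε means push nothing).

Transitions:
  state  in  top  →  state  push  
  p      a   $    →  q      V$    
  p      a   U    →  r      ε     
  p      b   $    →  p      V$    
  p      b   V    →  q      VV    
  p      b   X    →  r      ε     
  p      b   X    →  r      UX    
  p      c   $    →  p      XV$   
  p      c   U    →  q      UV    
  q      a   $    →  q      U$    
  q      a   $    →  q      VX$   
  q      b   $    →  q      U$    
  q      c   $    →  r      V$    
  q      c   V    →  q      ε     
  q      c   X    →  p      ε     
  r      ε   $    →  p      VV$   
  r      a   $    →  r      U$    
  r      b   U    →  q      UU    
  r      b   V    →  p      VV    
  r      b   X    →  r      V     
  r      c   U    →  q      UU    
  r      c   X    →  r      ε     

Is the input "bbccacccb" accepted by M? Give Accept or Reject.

One accepting computation: (p, bbccacccb, $) ⊢ (p, bccacccb, V$) ⊢ (q, ccacccb, VV$) ⊢ (q, cacccb, V$) ⊢ (q, acccb, $) ⊢ (q, cccb, VX$) ⊢ (q, ccb, X$) ⊢ (p, cb, $) ⊢ (p, b, XV$) ⊢ (r, ε, V$)
All input consumed and state r ∈ F.

Accept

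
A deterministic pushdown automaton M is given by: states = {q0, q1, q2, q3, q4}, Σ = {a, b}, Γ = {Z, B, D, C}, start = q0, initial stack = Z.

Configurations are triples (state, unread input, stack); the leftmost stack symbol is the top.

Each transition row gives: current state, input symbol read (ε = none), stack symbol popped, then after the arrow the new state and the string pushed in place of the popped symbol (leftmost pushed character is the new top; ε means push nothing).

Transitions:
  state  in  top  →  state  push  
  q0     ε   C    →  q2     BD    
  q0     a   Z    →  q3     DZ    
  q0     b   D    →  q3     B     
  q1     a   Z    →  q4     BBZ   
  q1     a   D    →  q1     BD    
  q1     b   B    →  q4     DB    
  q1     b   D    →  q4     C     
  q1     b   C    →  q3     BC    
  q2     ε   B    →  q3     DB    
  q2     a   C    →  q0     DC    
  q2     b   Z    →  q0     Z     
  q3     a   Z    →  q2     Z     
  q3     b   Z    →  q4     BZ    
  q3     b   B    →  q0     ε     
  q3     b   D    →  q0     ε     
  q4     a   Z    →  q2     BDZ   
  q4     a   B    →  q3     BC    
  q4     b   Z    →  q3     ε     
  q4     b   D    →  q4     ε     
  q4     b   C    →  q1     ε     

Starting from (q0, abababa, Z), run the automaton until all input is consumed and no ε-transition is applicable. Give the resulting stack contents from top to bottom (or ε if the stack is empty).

(q0, abababa, Z)
  read a, top Z: go to q3, push DZ → (q3, bababa, DZ)
  read b, top D: go to q0, push ε → (q0, ababa, Z)
  read a, top Z: go to q3, push DZ → (q3, baba, DZ)
  read b, top D: go to q0, push ε → (q0, aba, Z)
  read a, top Z: go to q3, push DZ → (q3, ba, DZ)
  read b, top D: go to q0, push ε → (q0, a, Z)
  read a, top Z: go to q3, push DZ → (q3, ε, DZ)
All input consumed in state q3 with stack DZ.

DZ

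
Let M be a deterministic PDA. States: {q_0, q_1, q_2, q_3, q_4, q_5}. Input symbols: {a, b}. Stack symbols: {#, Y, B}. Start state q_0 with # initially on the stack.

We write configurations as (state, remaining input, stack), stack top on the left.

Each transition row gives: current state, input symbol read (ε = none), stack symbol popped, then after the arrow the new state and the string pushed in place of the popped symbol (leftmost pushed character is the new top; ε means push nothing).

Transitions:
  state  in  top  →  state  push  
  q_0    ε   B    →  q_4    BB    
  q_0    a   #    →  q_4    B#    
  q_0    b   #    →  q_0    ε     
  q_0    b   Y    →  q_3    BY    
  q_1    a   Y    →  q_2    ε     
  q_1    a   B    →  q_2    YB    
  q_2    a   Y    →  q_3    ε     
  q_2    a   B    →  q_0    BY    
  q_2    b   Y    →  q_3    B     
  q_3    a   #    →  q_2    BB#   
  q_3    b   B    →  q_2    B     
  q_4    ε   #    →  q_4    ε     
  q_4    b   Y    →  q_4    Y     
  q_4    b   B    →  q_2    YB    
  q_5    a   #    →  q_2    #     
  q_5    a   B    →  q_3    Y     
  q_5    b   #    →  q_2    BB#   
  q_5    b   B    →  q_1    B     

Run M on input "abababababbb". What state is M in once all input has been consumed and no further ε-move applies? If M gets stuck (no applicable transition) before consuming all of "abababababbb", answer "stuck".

q_2

(q_0, abababababbb, #)
  read a, top #: go to q_4, push B# → (q_4, bababababbb, B#)
  read b, top B: go to q_2, push YB → (q_2, ababababbb, YB#)
  read a, top Y: go to q_3, push ε → (q_3, babababbb, B#)
  read b, top B: go to q_2, push B → (q_2, abababbb, B#)
  read a, top B: go to q_0, push BY → (q_0, bababbb, BY#)
  ε-move, top B: go to q_4, push BB → (q_4, bababbb, BBY#)
  read b, top B: go to q_2, push YB → (q_2, ababbb, YBBY#)
  read a, top Y: go to q_3, push ε → (q_3, babbb, BBY#)
  read b, top B: go to q_2, push B → (q_2, abbb, BBY#)
  read a, top B: go to q_0, push BY → (q_0, bbb, BYBY#)
  ε-move, top B: go to q_4, push BB → (q_4, bbb, BBYBY#)
  read b, top B: go to q_2, push YB → (q_2, bb, YBBYBY#)
  read b, top Y: go to q_3, push B → (q_3, b, BBBYBY#)
  read b, top B: go to q_2, push B → (q_2, ε, BBBYBY#)
All input consumed; M is in state q_2.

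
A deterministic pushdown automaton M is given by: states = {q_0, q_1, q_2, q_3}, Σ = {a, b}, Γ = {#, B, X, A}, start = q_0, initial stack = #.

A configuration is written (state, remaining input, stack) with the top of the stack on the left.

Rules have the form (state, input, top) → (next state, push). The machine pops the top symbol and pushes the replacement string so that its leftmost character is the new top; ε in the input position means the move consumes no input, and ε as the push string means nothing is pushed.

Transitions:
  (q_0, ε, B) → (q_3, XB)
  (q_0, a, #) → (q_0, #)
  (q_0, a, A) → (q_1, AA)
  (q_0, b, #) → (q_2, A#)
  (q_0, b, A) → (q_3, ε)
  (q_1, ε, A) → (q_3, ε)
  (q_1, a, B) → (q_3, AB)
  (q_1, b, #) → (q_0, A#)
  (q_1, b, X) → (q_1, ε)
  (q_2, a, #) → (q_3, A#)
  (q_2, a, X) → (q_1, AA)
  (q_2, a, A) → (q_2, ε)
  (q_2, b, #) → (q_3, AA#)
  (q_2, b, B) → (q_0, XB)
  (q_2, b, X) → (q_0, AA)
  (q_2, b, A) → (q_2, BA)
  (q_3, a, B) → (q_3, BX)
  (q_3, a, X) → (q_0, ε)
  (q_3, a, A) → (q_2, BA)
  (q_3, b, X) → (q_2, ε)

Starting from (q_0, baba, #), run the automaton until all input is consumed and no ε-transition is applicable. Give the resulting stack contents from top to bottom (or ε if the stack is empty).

(q_0, baba, #)
  read b, top #: go to q_2, push A# → (q_2, aba, A#)
  read a, top A: go to q_2, push ε → (q_2, ba, #)
  read b, top #: go to q_3, push AA# → (q_3, a, AA#)
  read a, top A: go to q_2, push BA → (q_2, ε, BAA#)
All input consumed in state q_2 with stack BAA#.

BAA#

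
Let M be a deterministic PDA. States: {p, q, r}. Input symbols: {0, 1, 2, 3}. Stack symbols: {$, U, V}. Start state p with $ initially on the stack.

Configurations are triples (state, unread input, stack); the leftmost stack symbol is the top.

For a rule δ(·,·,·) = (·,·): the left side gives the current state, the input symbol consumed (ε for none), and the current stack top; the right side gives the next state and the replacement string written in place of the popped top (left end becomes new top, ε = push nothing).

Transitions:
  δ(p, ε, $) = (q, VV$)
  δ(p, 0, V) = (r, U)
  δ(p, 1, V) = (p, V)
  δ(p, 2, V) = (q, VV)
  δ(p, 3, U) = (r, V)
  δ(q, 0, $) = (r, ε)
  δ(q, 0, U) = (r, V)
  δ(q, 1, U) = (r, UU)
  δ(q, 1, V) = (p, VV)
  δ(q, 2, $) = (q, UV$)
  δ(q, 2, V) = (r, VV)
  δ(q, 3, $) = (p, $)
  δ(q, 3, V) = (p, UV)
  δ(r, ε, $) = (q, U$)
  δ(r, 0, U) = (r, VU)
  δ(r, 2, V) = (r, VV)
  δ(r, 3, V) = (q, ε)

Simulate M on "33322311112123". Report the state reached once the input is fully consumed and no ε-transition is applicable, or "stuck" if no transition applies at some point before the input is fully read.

(p, 33322311112123, $)
  ε-move, top $: go to q, push VV$ → (q, 33322311112123, VV$)
  read 3, top V: go to p, push UV → (p, 3322311112123, UVV$)
  read 3, top U: go to r, push V → (r, 322311112123, VVV$)
  read 3, top V: go to q, push ε → (q, 22311112123, VV$)
  read 2, top V: go to r, push VV → (r, 2311112123, VVV$)
  read 2, top V: go to r, push VV → (r, 311112123, VVVV$)
  read 3, top V: go to q, push ε → (q, 11112123, VVV$)
  read 1, top V: go to p, push VV → (p, 1112123, VVVV$)
  read 1, top V: go to p, push V → (p, 112123, VVVV$)
  read 1, top V: go to p, push V → (p, 12123, VVVV$)
  read 1, top V: go to p, push V → (p, 2123, VVVV$)
  read 2, top V: go to q, push VV → (q, 123, VVVVV$)
  read 1, top V: go to p, push VV → (p, 23, VVVVVV$)
  read 2, top V: go to q, push VV → (q, 3, VVVVVVV$)
  read 3, top V: go to p, push UV → (p, ε, UVVVVVVV$)
All input consumed; M is in state p.

p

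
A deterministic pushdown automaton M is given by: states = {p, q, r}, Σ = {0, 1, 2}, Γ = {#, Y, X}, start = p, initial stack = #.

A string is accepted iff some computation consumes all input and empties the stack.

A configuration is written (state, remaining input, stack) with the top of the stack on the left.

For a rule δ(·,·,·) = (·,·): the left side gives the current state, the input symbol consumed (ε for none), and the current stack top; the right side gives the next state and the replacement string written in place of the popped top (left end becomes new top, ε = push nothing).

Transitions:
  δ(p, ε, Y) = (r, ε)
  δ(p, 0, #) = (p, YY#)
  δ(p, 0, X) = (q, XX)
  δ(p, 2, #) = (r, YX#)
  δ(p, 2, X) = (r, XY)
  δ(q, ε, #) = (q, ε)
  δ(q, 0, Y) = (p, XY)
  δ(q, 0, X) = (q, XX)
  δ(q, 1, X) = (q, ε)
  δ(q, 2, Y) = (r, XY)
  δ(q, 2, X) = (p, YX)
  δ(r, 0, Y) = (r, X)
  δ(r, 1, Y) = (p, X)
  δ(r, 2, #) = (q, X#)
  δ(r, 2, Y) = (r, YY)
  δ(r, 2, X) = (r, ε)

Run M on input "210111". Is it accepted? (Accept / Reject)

Accept

(p, 210111, #)
  read 2, top #: go to r, push YX# → (r, 10111, YX#)
  read 1, top Y: go to p, push X → (p, 0111, XX#)
  read 0, top X: go to q, push XX → (q, 111, XXX#)
  read 1, top X: go to q, push ε → (q, 11, XX#)
  read 1, top X: go to q, push ε → (q, 1, X#)
  read 1, top X: go to q, push ε → (q, ε, #)
  ε-move, top #: go to q, push ε → (q, ε, ε)
All input consumed and the stack is empty.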